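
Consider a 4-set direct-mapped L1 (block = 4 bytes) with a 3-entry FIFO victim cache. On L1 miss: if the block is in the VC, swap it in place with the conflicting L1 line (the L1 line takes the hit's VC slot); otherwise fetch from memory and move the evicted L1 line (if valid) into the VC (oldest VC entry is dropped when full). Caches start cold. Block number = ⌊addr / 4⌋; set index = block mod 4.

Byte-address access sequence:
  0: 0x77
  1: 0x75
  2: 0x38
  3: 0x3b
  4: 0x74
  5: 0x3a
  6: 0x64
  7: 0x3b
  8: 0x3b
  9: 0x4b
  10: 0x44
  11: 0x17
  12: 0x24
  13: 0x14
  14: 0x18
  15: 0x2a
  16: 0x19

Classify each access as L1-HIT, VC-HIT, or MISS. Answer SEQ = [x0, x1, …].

  [0] addr=0x77 blk=29 s=1: MISS | VC []
  [1] addr=0x75 blk=29 s=1: L1-HIT | VC []
  [2] addr=0x38 blk=14 s=2: MISS | VC []
  [3] addr=0x3b blk=14 s=2: L1-HIT | VC []
  [4] addr=0x74 blk=29 s=1: L1-HIT | VC []
  [5] addr=0x3a blk=14 s=2: L1-HIT | VC []
  [6] addr=0x64 blk=25 s=1: MISS | VC [29]
  [7] addr=0x3b blk=14 s=2: L1-HIT | VC [29]
  [8] addr=0x3b blk=14 s=2: L1-HIT | VC [29]
  [9] addr=0x4b blk=18 s=2: MISS | VC [29, 14]
  [10] addr=0x44 blk=17 s=1: MISS | VC [29, 14, 25]
  [11] addr=0x17 blk=5 s=1: MISS | VC [14, 25, 17]
  [12] addr=0x24 blk=9 s=1: MISS | VC [25, 17, 5]
  [13] addr=0x14 blk=5 s=1: VC-HIT | VC [25, 17, 9]
  [14] addr=0x18 blk=6 s=2: MISS | VC [17, 9, 18]
  [15] addr=0x2a blk=10 s=2: MISS | VC [9, 18, 6]
  [16] addr=0x19 blk=6 s=2: VC-HIT | VC [9, 18, 10]

SEQ = [MISS, L1-HIT, MISS, L1-HIT, L1-HIT, L1-HIT, MISS, L1-HIT, L1-HIT, MISS, MISS, MISS, MISS, VC-HIT, MISS, MISS, VC-HIT]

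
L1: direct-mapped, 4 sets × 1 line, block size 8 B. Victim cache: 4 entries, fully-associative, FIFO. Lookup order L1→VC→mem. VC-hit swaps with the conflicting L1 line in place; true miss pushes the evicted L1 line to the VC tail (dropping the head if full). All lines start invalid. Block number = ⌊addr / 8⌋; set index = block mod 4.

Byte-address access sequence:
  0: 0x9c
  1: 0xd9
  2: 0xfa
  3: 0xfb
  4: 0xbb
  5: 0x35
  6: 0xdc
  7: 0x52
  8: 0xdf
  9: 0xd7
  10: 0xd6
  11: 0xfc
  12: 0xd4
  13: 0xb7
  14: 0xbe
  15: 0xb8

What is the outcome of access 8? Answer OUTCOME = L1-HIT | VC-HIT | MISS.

0: 0x9c (blk 19, set 3) → MISS  vc=[]
1: 0xd9 (blk 27, set 3) → MISS  vc=[19]
2: 0xfa (blk 31, set 3) → MISS  vc=[19, 27]
3: 0xfb (blk 31, set 3) → L1-HIT  vc=[19, 27]
4: 0xbb (blk 23, set 3) → MISS  vc=[19, 27, 31]
5: 0x35 (blk 6, set 2) → MISS  vc=[19, 27, 31]
6: 0xdc (blk 27, set 3) → VC-HIT  vc=[19, 23, 31]
7: 0x52 (blk 10, set 2) → MISS  vc=[19, 23, 31, 6]
8: 0xdf (blk 27, set 3) → L1-HIT  vc=[19, 23, 31, 6]
9: 0xd7 (blk 26, set 2) → MISS  vc=[23, 31, 6, 10]
10: 0xd6 (blk 26, set 2) → L1-HIT  vc=[23, 31, 6, 10]
11: 0xfc (blk 31, set 3) → VC-HIT  vc=[23, 27, 6, 10]
12: 0xd4 (blk 26, set 2) → L1-HIT  vc=[23, 27, 6, 10]
13: 0xb7 (blk 22, set 2) → MISS  vc=[27, 6, 10, 26]
14: 0xbe (blk 23, set 3) → MISS  vc=[6, 10, 26, 31]
15: 0xb8 (blk 23, set 3) → L1-HIT  vc=[6, 10, 26, 31]

OUTCOME = L1-HIT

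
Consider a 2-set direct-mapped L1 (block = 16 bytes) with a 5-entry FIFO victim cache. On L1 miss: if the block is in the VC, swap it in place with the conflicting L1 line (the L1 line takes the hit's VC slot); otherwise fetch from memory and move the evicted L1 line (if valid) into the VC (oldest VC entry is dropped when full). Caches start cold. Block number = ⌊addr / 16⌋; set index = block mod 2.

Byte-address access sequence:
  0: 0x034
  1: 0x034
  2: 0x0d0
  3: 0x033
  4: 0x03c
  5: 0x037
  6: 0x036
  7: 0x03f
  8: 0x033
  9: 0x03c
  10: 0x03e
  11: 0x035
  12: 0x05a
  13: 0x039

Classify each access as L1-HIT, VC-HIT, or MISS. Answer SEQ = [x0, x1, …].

0: 0x34 (blk 3, set 1) → MISS  vc=[]
1: 0x34 (blk 3, set 1) → L1-HIT  vc=[]
2: 0xd0 (blk 13, set 1) → MISS  vc=[3]
3: 0x33 (blk 3, set 1) → VC-HIT  vc=[13]
4: 0x3c (blk 3, set 1) → L1-HIT  vc=[13]
5: 0x37 (blk 3, set 1) → L1-HIT  vc=[13]
6: 0x36 (blk 3, set 1) → L1-HIT  vc=[13]
7: 0x3f (blk 3, set 1) → L1-HIT  vc=[13]
8: 0x33 (blk 3, set 1) → L1-HIT  vc=[13]
9: 0x3c (blk 3, set 1) → L1-HIT  vc=[13]
10: 0x3e (blk 3, set 1) → L1-HIT  vc=[13]
11: 0x35 (blk 3, set 1) → L1-HIT  vc=[13]
12: 0x5a (blk 5, set 1) → MISS  vc=[13, 3]
13: 0x39 (blk 3, set 1) → VC-HIT  vc=[13, 5]

SEQ = [MISS, L1-HIT, MISS, VC-HIT, L1-HIT, L1-HIT, L1-HIT, L1-HIT, L1-HIT, L1-HIT, L1-HIT, L1-HIT, MISS, VC-HIT]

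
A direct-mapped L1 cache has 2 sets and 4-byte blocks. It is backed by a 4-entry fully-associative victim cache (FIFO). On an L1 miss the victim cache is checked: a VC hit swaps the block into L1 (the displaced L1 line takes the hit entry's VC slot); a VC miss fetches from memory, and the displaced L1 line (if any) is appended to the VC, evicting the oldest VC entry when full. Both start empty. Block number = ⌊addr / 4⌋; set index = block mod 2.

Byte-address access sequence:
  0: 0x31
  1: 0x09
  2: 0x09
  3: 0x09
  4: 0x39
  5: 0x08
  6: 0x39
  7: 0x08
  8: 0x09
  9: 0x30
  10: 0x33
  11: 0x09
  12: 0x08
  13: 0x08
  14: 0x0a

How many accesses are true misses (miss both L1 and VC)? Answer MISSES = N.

MISSES = 3

#0 0x31→b12/s0 MISS; vc=[]
#1 0x9→b2/s0 MISS; vc=[12]
#2 0x9→b2/s0 L1-HIT; vc=[12]
#3 0x9→b2/s0 L1-HIT; vc=[12]
#4 0x39→b14/s0 MISS; vc=[12,2]
#5 0x8→b2/s0 VC-HIT; vc=[12,14]
#6 0x39→b14/s0 VC-HIT; vc=[12,2]
#7 0x8→b2/s0 VC-HIT; vc=[12,14]
#8 0x9→b2/s0 L1-HIT; vc=[12,14]
#9 0x30→b12/s0 VC-HIT; vc=[2,14]
#10 0x33→b12/s0 L1-HIT; vc=[2,14]
#11 0x9→b2/s0 VC-HIT; vc=[12,14]
#12 0x8→b2/s0 L1-HIT; vc=[12,14]
#13 0x8→b2/s0 L1-HIT; vc=[12,14]
#14 0xa→b2/s0 L1-HIT; vc=[12,14]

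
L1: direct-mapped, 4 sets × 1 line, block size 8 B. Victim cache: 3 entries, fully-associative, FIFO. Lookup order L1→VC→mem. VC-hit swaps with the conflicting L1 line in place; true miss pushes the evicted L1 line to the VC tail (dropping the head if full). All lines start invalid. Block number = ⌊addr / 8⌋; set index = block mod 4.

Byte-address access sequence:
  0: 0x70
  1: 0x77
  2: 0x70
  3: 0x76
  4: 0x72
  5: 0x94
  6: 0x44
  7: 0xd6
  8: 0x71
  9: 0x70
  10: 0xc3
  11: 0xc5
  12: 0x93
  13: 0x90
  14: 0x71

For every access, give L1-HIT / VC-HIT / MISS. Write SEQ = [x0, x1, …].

#0 0x70→b14/s2 MISS; vc=[]
#1 0x77→b14/s2 L1-HIT; vc=[]
#2 0x70→b14/s2 L1-HIT; vc=[]
#3 0x76→b14/s2 L1-HIT; vc=[]
#4 0x72→b14/s2 L1-HIT; vc=[]
#5 0x94→b18/s2 MISS; vc=[14]
#6 0x44→b8/s0 MISS; vc=[14]
#7 0xd6→b26/s2 MISS; vc=[14,18]
#8 0x71→b14/s2 VC-HIT; vc=[26,18]
#9 0x70→b14/s2 L1-HIT; vc=[26,18]
#10 0xc3→b24/s0 MISS; vc=[26,18,8]
#11 0xc5→b24/s0 L1-HIT; vc=[26,18,8]
#12 0x93→b18/s2 VC-HIT; vc=[26,14,8]
#13 0x90→b18/s2 L1-HIT; vc=[26,14,8]
#14 0x71→b14/s2 VC-HIT; vc=[26,18,8]

SEQ = [MISS, L1-HIT, L1-HIT, L1-HIT, L1-HIT, MISS, MISS, MISS, VC-HIT, L1-HIT, MISS, L1-HIT, VC-HIT, L1-HIT, VC-HIT]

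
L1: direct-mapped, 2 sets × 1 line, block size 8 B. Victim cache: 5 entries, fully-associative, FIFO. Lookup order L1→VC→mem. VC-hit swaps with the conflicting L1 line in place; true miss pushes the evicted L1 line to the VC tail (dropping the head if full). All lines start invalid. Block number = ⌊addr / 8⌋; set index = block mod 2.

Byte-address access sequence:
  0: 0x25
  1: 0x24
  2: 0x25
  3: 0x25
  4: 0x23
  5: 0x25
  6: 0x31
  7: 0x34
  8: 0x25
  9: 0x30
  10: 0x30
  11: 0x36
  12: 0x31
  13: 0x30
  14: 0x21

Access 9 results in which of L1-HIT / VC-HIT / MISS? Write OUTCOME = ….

0: 0x25 (blk 4, set 0) → MISS  vc=[]
1: 0x24 (blk 4, set 0) → L1-HIT  vc=[]
2: 0x25 (blk 4, set 0) → L1-HIT  vc=[]
3: 0x25 (blk 4, set 0) → L1-HIT  vc=[]
4: 0x23 (blk 4, set 0) → L1-HIT  vc=[]
5: 0x25 (blk 4, set 0) → L1-HIT  vc=[]
6: 0x31 (blk 6, set 0) → MISS  vc=[4]
7: 0x34 (blk 6, set 0) → L1-HIT  vc=[4]
8: 0x25 (blk 4, set 0) → VC-HIT  vc=[6]
9: 0x30 (blk 6, set 0) → VC-HIT  vc=[4]
10: 0x30 (blk 6, set 0) → L1-HIT  vc=[4]
11: 0x36 (blk 6, set 0) → L1-HIT  vc=[4]
12: 0x31 (blk 6, set 0) → L1-HIT  vc=[4]
13: 0x30 (blk 6, set 0) → L1-HIT  vc=[4]
14: 0x21 (blk 4, set 0) → VC-HIT  vc=[6]

OUTCOME = VC-HIT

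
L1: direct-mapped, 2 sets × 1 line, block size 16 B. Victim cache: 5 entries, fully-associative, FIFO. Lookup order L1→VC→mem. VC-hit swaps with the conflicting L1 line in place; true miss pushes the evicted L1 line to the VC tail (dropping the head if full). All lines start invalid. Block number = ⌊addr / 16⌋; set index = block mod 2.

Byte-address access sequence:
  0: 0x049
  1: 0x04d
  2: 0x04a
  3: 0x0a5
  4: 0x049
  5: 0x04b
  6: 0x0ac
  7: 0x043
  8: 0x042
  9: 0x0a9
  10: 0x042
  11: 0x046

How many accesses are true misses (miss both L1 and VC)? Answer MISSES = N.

  [0] addr=0x49 blk=4 s=0: MISS | VC []
  [1] addr=0x4d blk=4 s=0: L1-HIT | VC []
  [2] addr=0x4a blk=4 s=0: L1-HIT | VC []
  [3] addr=0xa5 blk=10 s=0: MISS | VC [4]
  [4] addr=0x49 blk=4 s=0: VC-HIT | VC [10]
  [5] addr=0x4b blk=4 s=0: L1-HIT | VC [10]
  [6] addr=0xac blk=10 s=0: VC-HIT | VC [4]
  [7] addr=0x43 blk=4 s=0: VC-HIT | VC [10]
  [8] addr=0x42 blk=4 s=0: L1-HIT | VC [10]
  [9] addr=0xa9 blk=10 s=0: VC-HIT | VC [4]
  [10] addr=0x42 blk=4 s=0: VC-HIT | VC [10]
  [11] addr=0x46 blk=4 s=0: L1-HIT | VC [10]

MISSES = 2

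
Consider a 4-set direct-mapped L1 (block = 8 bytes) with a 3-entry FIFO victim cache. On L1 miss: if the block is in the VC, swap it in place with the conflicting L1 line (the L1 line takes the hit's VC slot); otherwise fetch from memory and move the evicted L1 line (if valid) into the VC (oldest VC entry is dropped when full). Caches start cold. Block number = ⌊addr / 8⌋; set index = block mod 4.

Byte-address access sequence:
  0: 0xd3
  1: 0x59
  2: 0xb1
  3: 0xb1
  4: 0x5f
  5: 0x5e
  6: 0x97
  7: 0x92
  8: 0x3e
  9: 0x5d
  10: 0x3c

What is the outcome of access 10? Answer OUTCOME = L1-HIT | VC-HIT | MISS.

#0 0xd3→b26/s2 MISS; vc=[]
#1 0x59→b11/s3 MISS; vc=[]
#2 0xb1→b22/s2 MISS; vc=[26]
#3 0xb1→b22/s2 L1-HIT; vc=[26]
#4 0x5f→b11/s3 L1-HIT; vc=[26]
#5 0x5e→b11/s3 L1-HIT; vc=[26]
#6 0x97→b18/s2 MISS; vc=[26,22]
#7 0x92→b18/s2 L1-HIT; vc=[26,22]
#8 0x3e→b7/s3 MISS; vc=[26,22,11]
#9 0x5d→b11/s3 VC-HIT; vc=[26,22,7]
#10 0x3c→b7/s3 VC-HIT; vc=[26,22,11]

OUTCOME = VC-HIT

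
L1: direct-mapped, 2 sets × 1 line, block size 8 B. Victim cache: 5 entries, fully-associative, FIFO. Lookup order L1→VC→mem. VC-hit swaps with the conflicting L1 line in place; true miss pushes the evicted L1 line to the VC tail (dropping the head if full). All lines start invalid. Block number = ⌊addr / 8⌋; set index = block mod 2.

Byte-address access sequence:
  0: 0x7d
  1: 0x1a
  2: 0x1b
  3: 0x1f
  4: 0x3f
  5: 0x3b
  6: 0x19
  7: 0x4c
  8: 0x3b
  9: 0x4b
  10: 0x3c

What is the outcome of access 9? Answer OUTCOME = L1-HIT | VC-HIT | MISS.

OUTCOME = VC-HIT

#0 0x7d→b15/s1 MISS; vc=[]
#1 0x1a→b3/s1 MISS; vc=[15]
#2 0x1b→b3/s1 L1-HIT; vc=[15]
#3 0x1f→b3/s1 L1-HIT; vc=[15]
#4 0x3f→b7/s1 MISS; vc=[15,3]
#5 0x3b→b7/s1 L1-HIT; vc=[15,3]
#6 0x19→b3/s1 VC-HIT; vc=[15,7]
#7 0x4c→b9/s1 MISS; vc=[15,7,3]
#8 0x3b→b7/s1 VC-HIT; vc=[15,9,3]
#9 0x4b→b9/s1 VC-HIT; vc=[15,7,3]
#10 0x3c→b7/s1 VC-HIT; vc=[15,9,3]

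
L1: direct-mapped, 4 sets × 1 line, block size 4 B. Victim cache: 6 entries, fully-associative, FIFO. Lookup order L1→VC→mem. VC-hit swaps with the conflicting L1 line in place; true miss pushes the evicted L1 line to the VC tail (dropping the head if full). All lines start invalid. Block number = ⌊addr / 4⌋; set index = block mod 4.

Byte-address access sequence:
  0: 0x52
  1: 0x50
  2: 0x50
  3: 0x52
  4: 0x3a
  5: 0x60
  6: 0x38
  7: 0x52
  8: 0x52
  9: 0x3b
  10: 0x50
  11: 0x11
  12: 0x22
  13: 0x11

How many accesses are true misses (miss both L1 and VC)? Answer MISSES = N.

  [0] addr=0x52 blk=20 s=0: MISS | VC []
  [1] addr=0x50 blk=20 s=0: L1-HIT | VC []
  [2] addr=0x50 blk=20 s=0: L1-HIT | VC []
  [3] addr=0x52 blk=20 s=0: L1-HIT | VC []
  [4] addr=0x3a blk=14 s=2: MISS | VC []
  [5] addr=0x60 blk=24 s=0: MISS | VC [20]
  [6] addr=0x38 blk=14 s=2: L1-HIT | VC [20]
  [7] addr=0x52 blk=20 s=0: VC-HIT | VC [24]
  [8] addr=0x52 blk=20 s=0: L1-HIT | VC [24]
  [9] addr=0x3b blk=14 s=2: L1-HIT | VC [24]
  [10] addr=0x50 blk=20 s=0: L1-HIT | VC [24]
  [11] addr=0x11 blk=4 s=0: MISS | VC [24, 20]
  [12] addr=0x22 blk=8 s=0: MISS | VC [24, 20, 4]
  [13] addr=0x11 blk=4 s=0: VC-HIT | VC [24, 20, 8]

MISSES = 5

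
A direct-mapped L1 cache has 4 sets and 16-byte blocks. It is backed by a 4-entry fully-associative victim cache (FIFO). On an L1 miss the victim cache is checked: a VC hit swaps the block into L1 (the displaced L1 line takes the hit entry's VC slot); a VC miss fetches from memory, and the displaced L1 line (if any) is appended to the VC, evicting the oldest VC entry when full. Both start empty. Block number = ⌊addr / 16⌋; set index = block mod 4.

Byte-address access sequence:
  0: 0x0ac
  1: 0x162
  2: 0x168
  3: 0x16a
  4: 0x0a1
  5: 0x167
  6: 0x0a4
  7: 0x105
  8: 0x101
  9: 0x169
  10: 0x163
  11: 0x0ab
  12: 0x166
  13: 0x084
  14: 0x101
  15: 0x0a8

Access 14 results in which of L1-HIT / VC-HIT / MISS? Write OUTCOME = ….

  [0] addr=0xac blk=10 s=2: MISS | VC []
  [1] addr=0x162 blk=22 s=2: MISS | VC [10]
  [2] addr=0x168 blk=22 s=2: L1-HIT | VC [10]
  [3] addr=0x16a blk=22 s=2: L1-HIT | VC [10]
  [4] addr=0xa1 blk=10 s=2: VC-HIT | VC [22]
  [5] addr=0x167 blk=22 s=2: VC-HIT | VC [10]
  [6] addr=0xa4 blk=10 s=2: VC-HIT | VC [22]
  [7] addr=0x105 blk=16 s=0: MISS | VC [22]
  [8] addr=0x101 blk=16 s=0: L1-HIT | VC [22]
  [9] addr=0x169 blk=22 s=2: VC-HIT | VC [10]
  [10] addr=0x163 blk=22 s=2: L1-HIT | VC [10]
  [11] addr=0xab blk=10 s=2: VC-HIT | VC [22]
  [12] addr=0x166 blk=22 s=2: VC-HIT | VC [10]
  [13] addr=0x84 blk=8 s=0: MISS | VC [10, 16]
  [14] addr=0x101 blk=16 s=0: VC-HIT | VC [10, 8]
  [15] addr=0xa8 blk=10 s=2: VC-HIT | VC [22, 8]

OUTCOME = VC-HIT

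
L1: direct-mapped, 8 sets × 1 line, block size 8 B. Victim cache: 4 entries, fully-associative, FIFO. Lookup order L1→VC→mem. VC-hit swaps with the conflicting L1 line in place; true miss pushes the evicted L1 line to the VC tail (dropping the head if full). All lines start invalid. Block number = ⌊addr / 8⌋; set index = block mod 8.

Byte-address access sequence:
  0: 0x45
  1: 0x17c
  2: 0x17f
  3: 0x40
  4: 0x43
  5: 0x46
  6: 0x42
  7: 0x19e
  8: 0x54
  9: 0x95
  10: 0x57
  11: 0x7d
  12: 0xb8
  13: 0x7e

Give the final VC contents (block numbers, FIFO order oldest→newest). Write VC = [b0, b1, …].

0: 0x45 (blk 8, set 0) → MISS  vc=[]
1: 0x17c (blk 47, set 7) → MISS  vc=[]
2: 0x17f (blk 47, set 7) → L1-HIT  vc=[]
3: 0x40 (blk 8, set 0) → L1-HIT  vc=[]
4: 0x43 (blk 8, set 0) → L1-HIT  vc=[]
5: 0x46 (blk 8, set 0) → L1-HIT  vc=[]
6: 0x42 (blk 8, set 0) → L1-HIT  vc=[]
7: 0x19e (blk 51, set 3) → MISS  vc=[]
8: 0x54 (blk 10, set 2) → MISS  vc=[]
9: 0x95 (blk 18, set 2) → MISS  vc=[10]
10: 0x57 (blk 10, set 2) → VC-HIT  vc=[18]
11: 0x7d (blk 15, set 7) → MISS  vc=[18, 47]
12: 0xb8 (blk 23, set 7) → MISS  vc=[18, 47, 15]
13: 0x7e (blk 15, set 7) → VC-HIT  vc=[18, 47, 23]

VC = [18, 47, 23]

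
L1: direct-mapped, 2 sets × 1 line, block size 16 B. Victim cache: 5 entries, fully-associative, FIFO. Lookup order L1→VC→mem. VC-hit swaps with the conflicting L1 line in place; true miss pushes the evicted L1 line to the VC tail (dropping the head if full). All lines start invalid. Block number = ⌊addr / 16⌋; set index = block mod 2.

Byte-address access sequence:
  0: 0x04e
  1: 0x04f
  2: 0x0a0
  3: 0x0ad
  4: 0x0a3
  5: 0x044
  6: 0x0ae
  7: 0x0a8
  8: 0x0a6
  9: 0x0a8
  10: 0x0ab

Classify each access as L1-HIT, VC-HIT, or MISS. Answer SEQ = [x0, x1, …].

SEQ = [MISS, L1-HIT, MISS, L1-HIT, L1-HIT, VC-HIT, VC-HIT, L1-HIT, L1-HIT, L1-HIT, L1-HIT]

0: 0x4e (blk 4, set 0) → MISS  vc=[]
1: 0x4f (blk 4, set 0) → L1-HIT  vc=[]
2: 0xa0 (blk 10, set 0) → MISS  vc=[4]
3: 0xad (blk 10, set 0) → L1-HIT  vc=[4]
4: 0xa3 (blk 10, set 0) → L1-HIT  vc=[4]
5: 0x44 (blk 4, set 0) → VC-HIT  vc=[10]
6: 0xae (blk 10, set 0) → VC-HIT  vc=[4]
7: 0xa8 (blk 10, set 0) → L1-HIT  vc=[4]
8: 0xa6 (blk 10, set 0) → L1-HIT  vc=[4]
9: 0xa8 (blk 10, set 0) → L1-HIT  vc=[4]
10: 0xab (blk 10, set 0) → L1-HIT  vc=[4]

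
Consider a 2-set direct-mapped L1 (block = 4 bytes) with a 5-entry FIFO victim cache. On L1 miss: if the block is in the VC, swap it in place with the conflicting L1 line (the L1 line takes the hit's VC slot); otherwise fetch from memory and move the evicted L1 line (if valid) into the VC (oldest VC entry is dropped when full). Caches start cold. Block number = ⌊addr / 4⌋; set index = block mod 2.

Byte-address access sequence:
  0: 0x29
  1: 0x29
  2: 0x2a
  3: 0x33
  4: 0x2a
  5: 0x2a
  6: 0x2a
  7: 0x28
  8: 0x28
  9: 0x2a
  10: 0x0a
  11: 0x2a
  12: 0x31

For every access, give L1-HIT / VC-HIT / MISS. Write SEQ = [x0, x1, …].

SEQ = [MISS, L1-HIT, L1-HIT, MISS, VC-HIT, L1-HIT, L1-HIT, L1-HIT, L1-HIT, L1-HIT, MISS, VC-HIT, VC-HIT]

0: 0x29 (blk 10, set 0) → MISS  vc=[]
1: 0x29 (blk 10, set 0) → L1-HIT  vc=[]
2: 0x2a (blk 10, set 0) → L1-HIT  vc=[]
3: 0x33 (blk 12, set 0) → MISS  vc=[10]
4: 0x2a (blk 10, set 0) → VC-HIT  vc=[12]
5: 0x2a (blk 10, set 0) → L1-HIT  vc=[12]
6: 0x2a (blk 10, set 0) → L1-HIT  vc=[12]
7: 0x28 (blk 10, set 0) → L1-HIT  vc=[12]
8: 0x28 (blk 10, set 0) → L1-HIT  vc=[12]
9: 0x2a (blk 10, set 0) → L1-HIT  vc=[12]
10: 0xa (blk 2, set 0) → MISS  vc=[12, 10]
11: 0x2a (blk 10, set 0) → VC-HIT  vc=[12, 2]
12: 0x31 (blk 12, set 0) → VC-HIT  vc=[10, 2]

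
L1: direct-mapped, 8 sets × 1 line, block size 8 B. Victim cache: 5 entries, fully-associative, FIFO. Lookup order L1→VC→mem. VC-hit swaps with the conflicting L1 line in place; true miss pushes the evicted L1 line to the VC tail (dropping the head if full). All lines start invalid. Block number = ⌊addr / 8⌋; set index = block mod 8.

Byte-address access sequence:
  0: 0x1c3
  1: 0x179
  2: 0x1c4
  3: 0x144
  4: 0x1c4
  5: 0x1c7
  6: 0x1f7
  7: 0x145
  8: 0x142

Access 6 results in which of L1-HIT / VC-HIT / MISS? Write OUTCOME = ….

#0 0x1c3→b56/s0 MISS; vc=[]
#1 0x179→b47/s7 MISS; vc=[]
#2 0x1c4→b56/s0 L1-HIT; vc=[]
#3 0x144→b40/s0 MISS; vc=[56]
#4 0x1c4→b56/s0 VC-HIT; vc=[40]
#5 0x1c7→b56/s0 L1-HIT; vc=[40]
#6 0x1f7→b62/s6 MISS; vc=[40]
#7 0x145→b40/s0 VC-HIT; vc=[56]
#8 0x142→b40/s0 L1-HIT; vc=[56]

OUTCOME = MISS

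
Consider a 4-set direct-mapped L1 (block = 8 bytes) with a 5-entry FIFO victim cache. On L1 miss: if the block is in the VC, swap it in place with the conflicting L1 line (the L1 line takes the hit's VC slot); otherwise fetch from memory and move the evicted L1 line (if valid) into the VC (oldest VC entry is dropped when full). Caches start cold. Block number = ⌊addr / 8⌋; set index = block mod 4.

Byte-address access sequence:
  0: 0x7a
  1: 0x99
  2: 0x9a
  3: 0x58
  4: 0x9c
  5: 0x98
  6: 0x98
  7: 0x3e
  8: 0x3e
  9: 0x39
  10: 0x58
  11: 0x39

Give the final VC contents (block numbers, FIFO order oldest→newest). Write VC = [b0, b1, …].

#0 0x7a→b15/s3 MISS; vc=[]
#1 0x99→b19/s3 MISS; vc=[15]
#2 0x9a→b19/s3 L1-HIT; vc=[15]
#3 0x58→b11/s3 MISS; vc=[15,19]
#4 0x9c→b19/s3 VC-HIT; vc=[15,11]
#5 0x98→b19/s3 L1-HIT; vc=[15,11]
#6 0x98→b19/s3 L1-HIT; vc=[15,11]
#7 0x3e→b7/s3 MISS; vc=[15,11,19]
#8 0x3e→b7/s3 L1-HIT; vc=[15,11,19]
#9 0x39→b7/s3 L1-HIT; vc=[15,11,19]
#10 0x58→b11/s3 VC-HIT; vc=[15,7,19]
#11 0x39→b7/s3 VC-HIT; vc=[15,11,19]

VC = [15, 11, 19]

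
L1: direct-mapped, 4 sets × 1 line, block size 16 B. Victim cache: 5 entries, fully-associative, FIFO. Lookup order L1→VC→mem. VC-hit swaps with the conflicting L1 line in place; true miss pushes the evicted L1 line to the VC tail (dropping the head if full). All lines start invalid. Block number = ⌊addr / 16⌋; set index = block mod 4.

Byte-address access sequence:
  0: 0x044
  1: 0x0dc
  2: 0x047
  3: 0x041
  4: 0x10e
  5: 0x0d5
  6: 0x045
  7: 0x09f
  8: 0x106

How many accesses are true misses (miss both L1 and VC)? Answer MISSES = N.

MISSES = 4

0: 0x44 (blk 4, set 0) → MISS  vc=[]
1: 0xdc (blk 13, set 1) → MISS  vc=[]
2: 0x47 (blk 4, set 0) → L1-HIT  vc=[]
3: 0x41 (blk 4, set 0) → L1-HIT  vc=[]
4: 0x10e (blk 16, set 0) → MISS  vc=[4]
5: 0xd5 (blk 13, set 1) → L1-HIT  vc=[4]
6: 0x45 (blk 4, set 0) → VC-HIT  vc=[16]
7: 0x9f (blk 9, set 1) → MISS  vc=[16, 13]
8: 0x106 (blk 16, set 0) → VC-HIT  vc=[4, 13]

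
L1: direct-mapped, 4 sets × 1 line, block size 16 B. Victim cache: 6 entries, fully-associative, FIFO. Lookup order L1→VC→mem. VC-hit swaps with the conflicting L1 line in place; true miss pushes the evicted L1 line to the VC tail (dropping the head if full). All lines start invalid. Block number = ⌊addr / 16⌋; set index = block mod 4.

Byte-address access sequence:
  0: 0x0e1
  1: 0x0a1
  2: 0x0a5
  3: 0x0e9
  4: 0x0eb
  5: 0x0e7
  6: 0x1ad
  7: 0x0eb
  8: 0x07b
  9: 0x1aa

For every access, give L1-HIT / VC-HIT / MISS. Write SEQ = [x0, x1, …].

SEQ = [MISS, MISS, L1-HIT, VC-HIT, L1-HIT, L1-HIT, MISS, VC-HIT, MISS, VC-HIT]

  [0] addr=0xe1 blk=14 s=2: MISS | VC []
  [1] addr=0xa1 blk=10 s=2: MISS | VC [14]
  [2] addr=0xa5 blk=10 s=2: L1-HIT | VC [14]
  [3] addr=0xe9 blk=14 s=2: VC-HIT | VC [10]
  [4] addr=0xeb blk=14 s=2: L1-HIT | VC [10]
  [5] addr=0xe7 blk=14 s=2: L1-HIT | VC [10]
  [6] addr=0x1ad blk=26 s=2: MISS | VC [10, 14]
  [7] addr=0xeb blk=14 s=2: VC-HIT | VC [10, 26]
  [8] addr=0x7b blk=7 s=3: MISS | VC [10, 26]
  [9] addr=0x1aa blk=26 s=2: VC-HIT | VC [10, 14]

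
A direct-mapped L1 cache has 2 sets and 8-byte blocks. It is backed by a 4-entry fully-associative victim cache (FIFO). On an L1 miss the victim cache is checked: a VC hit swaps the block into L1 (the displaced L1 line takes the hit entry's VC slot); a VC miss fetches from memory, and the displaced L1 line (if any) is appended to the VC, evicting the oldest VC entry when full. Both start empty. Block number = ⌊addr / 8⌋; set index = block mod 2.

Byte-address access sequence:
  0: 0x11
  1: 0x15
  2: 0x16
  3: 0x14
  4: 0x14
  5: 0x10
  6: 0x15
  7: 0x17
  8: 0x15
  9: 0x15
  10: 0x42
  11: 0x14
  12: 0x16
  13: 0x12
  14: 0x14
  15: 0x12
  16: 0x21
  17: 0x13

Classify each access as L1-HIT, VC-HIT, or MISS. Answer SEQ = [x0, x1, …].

  [0] addr=0x11 blk=2 s=0: MISS | VC []
  [1] addr=0x15 blk=2 s=0: L1-HIT | VC []
  [2] addr=0x16 blk=2 s=0: L1-HIT | VC []
  [3] addr=0x14 blk=2 s=0: L1-HIT | VC []
  [4] addr=0x14 blk=2 s=0: L1-HIT | VC []
  [5] addr=0x10 blk=2 s=0: L1-HIT | VC []
  [6] addr=0x15 blk=2 s=0: L1-HIT | VC []
  [7] addr=0x17 blk=2 s=0: L1-HIT | VC []
  [8] addr=0x15 blk=2 s=0: L1-HIT | VC []
  [9] addr=0x15 blk=2 s=0: L1-HIT | VC []
  [10] addr=0x42 blk=8 s=0: MISS | VC [2]
  [11] addr=0x14 blk=2 s=0: VC-HIT | VC [8]
  [12] addr=0x16 blk=2 s=0: L1-HIT | VC [8]
  [13] addr=0x12 blk=2 s=0: L1-HIT | VC [8]
  [14] addr=0x14 blk=2 s=0: L1-HIT | VC [8]
  [15] addr=0x12 blk=2 s=0: L1-HIT | VC [8]
  [16] addr=0x21 blk=4 s=0: MISS | VC [8, 2]
  [17] addr=0x13 blk=2 s=0: VC-HIT | VC [8, 4]

SEQ = [MISS, L1-HIT, L1-HIT, L1-HIT, L1-HIT, L1-HIT, L1-HIT, L1-HIT, L1-HIT, L1-HIT, MISS, VC-HIT, L1-HIT, L1-HIT, L1-HIT, L1-HIT, MISS, VC-HIT]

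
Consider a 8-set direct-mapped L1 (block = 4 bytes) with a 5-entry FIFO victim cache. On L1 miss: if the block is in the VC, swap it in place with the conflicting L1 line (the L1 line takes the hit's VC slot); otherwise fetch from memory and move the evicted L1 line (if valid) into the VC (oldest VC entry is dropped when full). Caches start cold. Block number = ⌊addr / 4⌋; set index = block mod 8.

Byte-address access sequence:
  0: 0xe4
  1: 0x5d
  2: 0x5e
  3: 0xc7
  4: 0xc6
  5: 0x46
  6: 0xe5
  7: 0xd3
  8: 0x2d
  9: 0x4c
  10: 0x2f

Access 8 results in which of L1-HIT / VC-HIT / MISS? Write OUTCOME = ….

0: 0xe4 (blk 57, set 1) → MISS  vc=[]
1: 0x5d (blk 23, set 7) → MISS  vc=[]
2: 0x5e (blk 23, set 7) → L1-HIT  vc=[]
3: 0xc7 (blk 49, set 1) → MISS  vc=[57]
4: 0xc6 (blk 49, set 1) → L1-HIT  vc=[57]
5: 0x46 (blk 17, set 1) → MISS  vc=[57, 49]
6: 0xe5 (blk 57, set 1) → VC-HIT  vc=[17, 49]
7: 0xd3 (blk 52, set 4) → MISS  vc=[17, 49]
8: 0x2d (blk 11, set 3) → MISS  vc=[17, 49]
9: 0x4c (blk 19, set 3) → MISS  vc=[17, 49, 11]
10: 0x2f (blk 11, set 3) → VC-HIT  vc=[17, 49, 19]

OUTCOME = MISS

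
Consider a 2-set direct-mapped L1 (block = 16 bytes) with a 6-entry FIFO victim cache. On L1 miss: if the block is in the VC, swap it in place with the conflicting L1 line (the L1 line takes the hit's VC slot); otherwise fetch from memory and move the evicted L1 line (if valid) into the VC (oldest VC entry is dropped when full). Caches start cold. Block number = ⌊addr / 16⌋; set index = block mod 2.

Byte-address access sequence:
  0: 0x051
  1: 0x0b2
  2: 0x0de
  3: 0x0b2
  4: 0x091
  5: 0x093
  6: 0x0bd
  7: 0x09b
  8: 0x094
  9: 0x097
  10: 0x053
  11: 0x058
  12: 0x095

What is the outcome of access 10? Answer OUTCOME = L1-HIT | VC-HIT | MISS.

OUTCOME = VC-HIT

#0 0x51→b5/s1 MISS; vc=[]
#1 0xb2→b11/s1 MISS; vc=[5]
#2 0xde→b13/s1 MISS; vc=[5,11]
#3 0xb2→b11/s1 VC-HIT; vc=[5,13]
#4 0x91→b9/s1 MISS; vc=[5,13,11]
#5 0x93→b9/s1 L1-HIT; vc=[5,13,11]
#6 0xbd→b11/s1 VC-HIT; vc=[5,13,9]
#7 0x9b→b9/s1 VC-HIT; vc=[5,13,11]
#8 0x94→b9/s1 L1-HIT; vc=[5,13,11]
#9 0x97→b9/s1 L1-HIT; vc=[5,13,11]
#10 0x53→b5/s1 VC-HIT; vc=[9,13,11]
#11 0x58→b5/s1 L1-HIT; vc=[9,13,11]
#12 0x95→b9/s1 VC-HIT; vc=[5,13,11]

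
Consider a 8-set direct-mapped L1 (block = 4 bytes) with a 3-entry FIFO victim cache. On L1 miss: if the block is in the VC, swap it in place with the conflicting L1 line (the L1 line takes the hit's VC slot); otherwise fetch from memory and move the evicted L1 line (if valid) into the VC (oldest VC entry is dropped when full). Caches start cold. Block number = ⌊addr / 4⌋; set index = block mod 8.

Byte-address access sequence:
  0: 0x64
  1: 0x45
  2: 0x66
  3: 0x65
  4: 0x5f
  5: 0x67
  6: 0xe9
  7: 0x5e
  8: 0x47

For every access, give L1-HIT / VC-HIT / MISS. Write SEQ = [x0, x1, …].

SEQ = [MISS, MISS, VC-HIT, L1-HIT, MISS, L1-HIT, MISS, L1-HIT, VC-HIT]

0: 0x64 (blk 25, set 1) → MISS  vc=[]
1: 0x45 (blk 17, set 1) → MISS  vc=[25]
2: 0x66 (blk 25, set 1) → VC-HIT  vc=[17]
3: 0x65 (blk 25, set 1) → L1-HIT  vc=[17]
4: 0x5f (blk 23, set 7) → MISS  vc=[17]
5: 0x67 (blk 25, set 1) → L1-HIT  vc=[17]
6: 0xe9 (blk 58, set 2) → MISS  vc=[17]
7: 0x5e (blk 23, set 7) → L1-HIT  vc=[17]
8: 0x47 (blk 17, set 1) → VC-HIT  vc=[25]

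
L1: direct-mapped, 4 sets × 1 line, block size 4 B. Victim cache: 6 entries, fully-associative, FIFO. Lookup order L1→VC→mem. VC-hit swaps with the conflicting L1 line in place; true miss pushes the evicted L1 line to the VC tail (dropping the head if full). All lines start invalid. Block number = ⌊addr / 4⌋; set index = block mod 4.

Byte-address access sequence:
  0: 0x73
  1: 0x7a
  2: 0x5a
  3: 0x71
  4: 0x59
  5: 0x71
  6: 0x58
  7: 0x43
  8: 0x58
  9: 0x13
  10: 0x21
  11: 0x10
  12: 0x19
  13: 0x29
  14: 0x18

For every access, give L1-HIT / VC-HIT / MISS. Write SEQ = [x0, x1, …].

SEQ = [MISS, MISS, MISS, L1-HIT, L1-HIT, L1-HIT, L1-HIT, MISS, L1-HIT, MISS, MISS, VC-HIT, MISS, MISS, VC-HIT]

  [0] addr=0x73 blk=28 s=0: MISS | VC []
  [1] addr=0x7a blk=30 s=2: MISS | VC []
  [2] addr=0x5a blk=22 s=2: MISS | VC [30]
  [3] addr=0x71 blk=28 s=0: L1-HIT | VC [30]
  [4] addr=0x59 blk=22 s=2: L1-HIT | VC [30]
  [5] addr=0x71 blk=28 s=0: L1-HIT | VC [30]
  [6] addr=0x58 blk=22 s=2: L1-HIT | VC [30]
  [7] addr=0x43 blk=16 s=0: MISS | VC [30, 28]
  [8] addr=0x58 blk=22 s=2: L1-HIT | VC [30, 28]
  [9] addr=0x13 blk=4 s=0: MISS | VC [30, 28, 16]
  [10] addr=0x21 blk=8 s=0: MISS | VC [30, 28, 16, 4]
  [11] addr=0x10 blk=4 s=0: VC-HIT | VC [30, 28, 16, 8]
  [12] addr=0x19 blk=6 s=2: MISS | VC [30, 28, 16, 8, 22]
  [13] addr=0x29 blk=10 s=2: MISS | VC [30, 28, 16, 8, 22, 6]
  [14] addr=0x18 blk=6 s=2: VC-HIT | VC [30, 28, 16, 8, 22, 10]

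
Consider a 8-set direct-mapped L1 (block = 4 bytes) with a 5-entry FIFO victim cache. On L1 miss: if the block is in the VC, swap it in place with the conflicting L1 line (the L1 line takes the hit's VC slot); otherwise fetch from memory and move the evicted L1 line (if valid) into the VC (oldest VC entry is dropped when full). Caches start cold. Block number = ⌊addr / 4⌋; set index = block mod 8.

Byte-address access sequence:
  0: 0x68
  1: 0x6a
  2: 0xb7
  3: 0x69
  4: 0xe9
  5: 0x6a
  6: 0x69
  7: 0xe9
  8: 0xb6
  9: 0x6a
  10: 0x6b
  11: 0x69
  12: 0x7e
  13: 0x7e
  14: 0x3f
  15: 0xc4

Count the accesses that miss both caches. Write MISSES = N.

MISSES = 6

  [0] addr=0x68 blk=26 s=2: MISS | VC []
  [1] addr=0x6a blk=26 s=2: L1-HIT | VC []
  [2] addr=0xb7 blk=45 s=5: MISS | VC []
  [3] addr=0x69 blk=26 s=2: L1-HIT | VC []
  [4] addr=0xe9 blk=58 s=2: MISS | VC [26]
  [5] addr=0x6a blk=26 s=2: VC-HIT | VC [58]
  [6] addr=0x69 blk=26 s=2: L1-HIT | VC [58]
  [7] addr=0xe9 blk=58 s=2: VC-HIT | VC [26]
  [8] addr=0xb6 blk=45 s=5: L1-HIT | VC [26]
  [9] addr=0x6a blk=26 s=2: VC-HIT | VC [58]
  [10] addr=0x6b blk=26 s=2: L1-HIT | VC [58]
  [11] addr=0x69 blk=26 s=2: L1-HIT | VC [58]
  [12] addr=0x7e blk=31 s=7: MISS | VC [58]
  [13] addr=0x7e blk=31 s=7: L1-HIT | VC [58]
  [14] addr=0x3f blk=15 s=7: MISS | VC [58, 31]
  [15] addr=0xc4 blk=49 s=1: MISS | VC [58, 31]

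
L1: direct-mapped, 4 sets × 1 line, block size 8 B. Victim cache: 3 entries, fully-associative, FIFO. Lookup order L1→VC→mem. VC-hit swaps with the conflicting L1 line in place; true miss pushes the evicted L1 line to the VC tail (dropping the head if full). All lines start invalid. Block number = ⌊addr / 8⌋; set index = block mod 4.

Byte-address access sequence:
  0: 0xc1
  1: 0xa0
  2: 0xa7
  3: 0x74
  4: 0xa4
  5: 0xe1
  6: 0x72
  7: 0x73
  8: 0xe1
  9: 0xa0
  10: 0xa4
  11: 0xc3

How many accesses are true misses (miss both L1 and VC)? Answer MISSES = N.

0: 0xc1 (blk 24, set 0) → MISS  vc=[]
1: 0xa0 (blk 20, set 0) → MISS  vc=[24]
2: 0xa7 (blk 20, set 0) → L1-HIT  vc=[24]
3: 0x74 (blk 14, set 2) → MISS  vc=[24]
4: 0xa4 (blk 20, set 0) → L1-HIT  vc=[24]
5: 0xe1 (blk 28, set 0) → MISS  vc=[24, 20]
6: 0x72 (blk 14, set 2) → L1-HIT  vc=[24, 20]
7: 0x73 (blk 14, set 2) → L1-HIT  vc=[24, 20]
8: 0xe1 (blk 28, set 0) → L1-HIT  vc=[24, 20]
9: 0xa0 (blk 20, set 0) → VC-HIT  vc=[24, 28]
10: 0xa4 (blk 20, set 0) → L1-HIT  vc=[24, 28]
11: 0xc3 (blk 24, set 0) → VC-HIT  vc=[20, 28]

MISSES = 4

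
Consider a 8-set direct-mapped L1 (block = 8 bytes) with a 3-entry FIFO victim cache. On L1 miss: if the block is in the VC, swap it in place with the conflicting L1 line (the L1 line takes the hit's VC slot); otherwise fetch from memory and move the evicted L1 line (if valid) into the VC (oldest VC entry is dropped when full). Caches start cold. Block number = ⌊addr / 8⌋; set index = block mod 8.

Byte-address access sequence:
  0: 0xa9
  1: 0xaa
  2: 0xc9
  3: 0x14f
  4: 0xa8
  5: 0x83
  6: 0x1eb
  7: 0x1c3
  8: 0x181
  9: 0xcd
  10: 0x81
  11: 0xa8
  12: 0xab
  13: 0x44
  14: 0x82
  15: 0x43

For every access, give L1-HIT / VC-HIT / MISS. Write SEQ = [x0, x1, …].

SEQ = [MISS, L1-HIT, MISS, MISS, L1-HIT, MISS, MISS, MISS, MISS, MISS, VC-HIT, MISS, L1-HIT, MISS, VC-HIT, VC-HIT]

0: 0xa9 (blk 21, set 5) → MISS  vc=[]
1: 0xaa (blk 21, set 5) → L1-HIT  vc=[]
2: 0xc9 (blk 25, set 1) → MISS  vc=[]
3: 0x14f (blk 41, set 1) → MISS  vc=[25]
4: 0xa8 (blk 21, set 5) → L1-HIT  vc=[25]
5: 0x83 (blk 16, set 0) → MISS  vc=[25]
6: 0x1eb (blk 61, set 5) → MISS  vc=[25, 21]
7: 0x1c3 (blk 56, set 0) → MISS  vc=[25, 21, 16]
8: 0x181 (blk 48, set 0) → MISS  vc=[21, 16, 56]
9: 0xcd (blk 25, set 1) → MISS  vc=[16, 56, 41]
10: 0x81 (blk 16, set 0) → VC-HIT  vc=[48, 56, 41]
11: 0xa8 (blk 21, set 5) → MISS  vc=[56, 41, 61]
12: 0xab (blk 21, set 5) → L1-HIT  vc=[56, 41, 61]
13: 0x44 (blk 8, set 0) → MISS  vc=[41, 61, 16]
14: 0x82 (blk 16, set 0) → VC-HIT  vc=[41, 61, 8]
15: 0x43 (blk 8, set 0) → VC-HIT  vc=[41, 61, 16]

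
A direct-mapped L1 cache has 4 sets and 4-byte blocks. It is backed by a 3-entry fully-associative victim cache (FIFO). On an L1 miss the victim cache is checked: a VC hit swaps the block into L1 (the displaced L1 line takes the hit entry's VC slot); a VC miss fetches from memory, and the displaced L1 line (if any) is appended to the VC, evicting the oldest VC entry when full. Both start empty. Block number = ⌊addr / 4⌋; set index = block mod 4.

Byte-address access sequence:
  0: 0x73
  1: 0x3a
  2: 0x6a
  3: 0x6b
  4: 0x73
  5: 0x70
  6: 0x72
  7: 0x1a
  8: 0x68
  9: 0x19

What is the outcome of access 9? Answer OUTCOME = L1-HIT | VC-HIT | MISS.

0: 0x73 (blk 28, set 0) → MISS  vc=[]
1: 0x3a (blk 14, set 2) → MISS  vc=[]
2: 0x6a (blk 26, set 2) → MISS  vc=[14]
3: 0x6b (blk 26, set 2) → L1-HIT  vc=[14]
4: 0x73 (blk 28, set 0) → L1-HIT  vc=[14]
5: 0x70 (blk 28, set 0) → L1-HIT  vc=[14]
6: 0x72 (blk 28, set 0) → L1-HIT  vc=[14]
7: 0x1a (blk 6, set 2) → MISS  vc=[14, 26]
8: 0x68 (blk 26, set 2) → VC-HIT  vc=[14, 6]
9: 0x19 (blk 6, set 2) → VC-HIT  vc=[14, 26]

OUTCOME = VC-HIT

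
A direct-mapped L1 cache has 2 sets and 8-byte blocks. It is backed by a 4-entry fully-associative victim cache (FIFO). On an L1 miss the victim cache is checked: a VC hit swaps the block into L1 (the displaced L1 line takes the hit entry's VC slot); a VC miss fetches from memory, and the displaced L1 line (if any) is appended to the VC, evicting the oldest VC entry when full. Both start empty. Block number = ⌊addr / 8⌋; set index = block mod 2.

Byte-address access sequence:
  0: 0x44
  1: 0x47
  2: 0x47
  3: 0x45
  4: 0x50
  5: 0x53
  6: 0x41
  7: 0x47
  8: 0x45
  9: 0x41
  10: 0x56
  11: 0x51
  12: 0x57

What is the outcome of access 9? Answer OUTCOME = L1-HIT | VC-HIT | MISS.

OUTCOME = L1-HIT

#0 0x44→b8/s0 MISS; vc=[]
#1 0x47→b8/s0 L1-HIT; vc=[]
#2 0x47→b8/s0 L1-HIT; vc=[]
#3 0x45→b8/s0 L1-HIT; vc=[]
#4 0x50→b10/s0 MISS; vc=[8]
#5 0x53→b10/s0 L1-HIT; vc=[8]
#6 0x41→b8/s0 VC-HIT; vc=[10]
#7 0x47→b8/s0 L1-HIT; vc=[10]
#8 0x45→b8/s0 L1-HIT; vc=[10]
#9 0x41→b8/s0 L1-HIT; vc=[10]
#10 0x56→b10/s0 VC-HIT; vc=[8]
#11 0x51→b10/s0 L1-HIT; vc=[8]
#12 0x57→b10/s0 L1-HIT; vc=[8]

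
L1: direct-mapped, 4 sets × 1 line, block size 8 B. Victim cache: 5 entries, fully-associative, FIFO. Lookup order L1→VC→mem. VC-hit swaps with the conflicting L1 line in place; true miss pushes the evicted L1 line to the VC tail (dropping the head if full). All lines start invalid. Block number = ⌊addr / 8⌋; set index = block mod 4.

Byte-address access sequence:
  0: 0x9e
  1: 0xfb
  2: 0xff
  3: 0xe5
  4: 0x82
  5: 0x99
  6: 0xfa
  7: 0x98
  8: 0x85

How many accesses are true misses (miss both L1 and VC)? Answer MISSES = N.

MISSES = 4

  [0] addr=0x9e blk=19 s=3: MISS | VC []
  [1] addr=0xfb blk=31 s=3: MISS | VC [19]
  [2] addr=0xff blk=31 s=3: L1-HIT | VC [19]
  [3] addr=0xe5 blk=28 s=0: MISS | VC [19]
  [4] addr=0x82 blk=16 s=0: MISS | VC [19, 28]
  [5] addr=0x99 blk=19 s=3: VC-HIT | VC [31, 28]
  [6] addr=0xfa blk=31 s=3: VC-HIT | VC [19, 28]
  [7] addr=0x98 blk=19 s=3: VC-HIT | VC [31, 28]
  [8] addr=0x85 blk=16 s=0: L1-HIT | VC [31, 28]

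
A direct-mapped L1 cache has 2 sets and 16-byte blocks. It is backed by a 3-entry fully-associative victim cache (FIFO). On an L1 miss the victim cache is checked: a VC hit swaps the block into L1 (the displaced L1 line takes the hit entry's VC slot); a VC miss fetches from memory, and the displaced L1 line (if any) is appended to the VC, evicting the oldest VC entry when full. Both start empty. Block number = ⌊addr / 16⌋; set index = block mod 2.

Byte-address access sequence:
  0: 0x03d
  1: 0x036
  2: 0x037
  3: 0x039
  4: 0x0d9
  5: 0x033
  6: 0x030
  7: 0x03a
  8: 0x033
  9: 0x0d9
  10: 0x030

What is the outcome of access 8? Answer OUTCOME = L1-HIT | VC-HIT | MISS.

OUTCOME = L1-HIT

#0 0x3d→b3/s1 MISS; vc=[]
#1 0x36→b3/s1 L1-HIT; vc=[]
#2 0x37→b3/s1 L1-HIT; vc=[]
#3 0x39→b3/s1 L1-HIT; vc=[]
#4 0xd9→b13/s1 MISS; vc=[3]
#5 0x33→b3/s1 VC-HIT; vc=[13]
#6 0x30→b3/s1 L1-HIT; vc=[13]
#7 0x3a→b3/s1 L1-HIT; vc=[13]
#8 0x33→b3/s1 L1-HIT; vc=[13]
#9 0xd9→b13/s1 VC-HIT; vc=[3]
#10 0x30→b3/s1 VC-HIT; vc=[13]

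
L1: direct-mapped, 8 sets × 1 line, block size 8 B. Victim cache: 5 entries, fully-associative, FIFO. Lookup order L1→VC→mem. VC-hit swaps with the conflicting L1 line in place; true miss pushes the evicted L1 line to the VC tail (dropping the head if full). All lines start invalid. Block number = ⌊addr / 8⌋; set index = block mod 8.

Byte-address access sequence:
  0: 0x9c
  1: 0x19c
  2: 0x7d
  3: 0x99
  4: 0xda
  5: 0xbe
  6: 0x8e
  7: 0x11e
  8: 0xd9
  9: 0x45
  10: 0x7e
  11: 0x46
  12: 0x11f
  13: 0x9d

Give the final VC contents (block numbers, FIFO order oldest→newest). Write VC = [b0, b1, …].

#0 0x9c→b19/s3 MISS; vc=[]
#1 0x19c→b51/s3 MISS; vc=[19]
#2 0x7d→b15/s7 MISS; vc=[19]
#3 0x99→b19/s3 VC-HIT; vc=[51]
#4 0xda→b27/s3 MISS; vc=[51,19]
#5 0xbe→b23/s7 MISS; vc=[51,19,15]
#6 0x8e→b17/s1 MISS; vc=[51,19,15]
#7 0x11e→b35/s3 MISS; vc=[51,19,15,27]
#8 0xd9→b27/s3 VC-HIT; vc=[51,19,15,35]
#9 0x45→b8/s0 MISS; vc=[51,19,15,35]
#10 0x7e→b15/s7 VC-HIT; vc=[51,19,23,35]
#11 0x46→b8/s0 L1-HIT; vc=[51,19,23,35]
#12 0x11f→b35/s3 VC-HIT; vc=[51,19,23,27]
#13 0x9d→b19/s3 VC-HIT; vc=[51,35,23,27]

VC = [51, 35, 23, 27]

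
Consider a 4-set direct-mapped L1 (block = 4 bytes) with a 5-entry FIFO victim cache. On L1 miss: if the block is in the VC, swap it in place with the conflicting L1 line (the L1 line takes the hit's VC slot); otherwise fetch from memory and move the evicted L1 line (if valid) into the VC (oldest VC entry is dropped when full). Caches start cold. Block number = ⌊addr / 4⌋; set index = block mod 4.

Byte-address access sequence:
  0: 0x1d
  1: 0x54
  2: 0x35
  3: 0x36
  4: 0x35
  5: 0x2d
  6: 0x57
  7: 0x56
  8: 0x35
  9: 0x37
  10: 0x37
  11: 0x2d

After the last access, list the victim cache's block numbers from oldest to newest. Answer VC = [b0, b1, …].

  [0] addr=0x1d blk=7 s=3: MISS | VC []
  [1] addr=0x54 blk=21 s=1: MISS | VC []
  [2] addr=0x35 blk=13 s=1: MISS | VC [21]
  [3] addr=0x36 blk=13 s=1: L1-HIT | VC [21]
  [4] addr=0x35 blk=13 s=1: L1-HIT | VC [21]
  [5] addr=0x2d blk=11 s=3: MISS | VC [21, 7]
  [6] addr=0x57 blk=21 s=1: VC-HIT | VC [13, 7]
  [7] addr=0x56 blk=21 s=1: L1-HIT | VC [13, 7]
  [8] addr=0x35 blk=13 s=1: VC-HIT | VC [21, 7]
  [9] addr=0x37 blk=13 s=1: L1-HIT | VC [21, 7]
  [10] addr=0x37 blk=13 s=1: L1-HIT | VC [21, 7]
  [11] addr=0x2d blk=11 s=3: L1-HIT | VC [21, 7]

VC = [21, 7]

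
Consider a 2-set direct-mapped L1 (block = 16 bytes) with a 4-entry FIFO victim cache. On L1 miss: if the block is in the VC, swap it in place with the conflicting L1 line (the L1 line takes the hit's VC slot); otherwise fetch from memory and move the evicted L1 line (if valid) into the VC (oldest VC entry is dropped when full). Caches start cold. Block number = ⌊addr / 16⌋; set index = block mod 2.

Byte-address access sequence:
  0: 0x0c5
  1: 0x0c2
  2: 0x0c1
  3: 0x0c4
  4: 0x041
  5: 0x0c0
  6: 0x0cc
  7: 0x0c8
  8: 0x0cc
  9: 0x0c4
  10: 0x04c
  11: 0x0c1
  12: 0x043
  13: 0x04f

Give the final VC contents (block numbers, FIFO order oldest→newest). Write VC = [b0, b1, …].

0: 0xc5 (blk 12, set 0) → MISS  vc=[]
1: 0xc2 (blk 12, set 0) → L1-HIT  vc=[]
2: 0xc1 (blk 12, set 0) → L1-HIT  vc=[]
3: 0xc4 (blk 12, set 0) → L1-HIT  vc=[]
4: 0x41 (blk 4, set 0) → MISS  vc=[12]
5: 0xc0 (blk 12, set 0) → VC-HIT  vc=[4]
6: 0xcc (blk 12, set 0) → L1-HIT  vc=[4]
7: 0xc8 (blk 12, set 0) → L1-HIT  vc=[4]
8: 0xcc (blk 12, set 0) → L1-HIT  vc=[4]
9: 0xc4 (blk 12, set 0) → L1-HIT  vc=[4]
10: 0x4c (blk 4, set 0) → VC-HIT  vc=[12]
11: 0xc1 (blk 12, set 0) → VC-HIT  vc=[4]
12: 0x43 (blk 4, set 0) → VC-HIT  vc=[12]
13: 0x4f (blk 4, set 0) → L1-HIT  vc=[12]

VC = [12]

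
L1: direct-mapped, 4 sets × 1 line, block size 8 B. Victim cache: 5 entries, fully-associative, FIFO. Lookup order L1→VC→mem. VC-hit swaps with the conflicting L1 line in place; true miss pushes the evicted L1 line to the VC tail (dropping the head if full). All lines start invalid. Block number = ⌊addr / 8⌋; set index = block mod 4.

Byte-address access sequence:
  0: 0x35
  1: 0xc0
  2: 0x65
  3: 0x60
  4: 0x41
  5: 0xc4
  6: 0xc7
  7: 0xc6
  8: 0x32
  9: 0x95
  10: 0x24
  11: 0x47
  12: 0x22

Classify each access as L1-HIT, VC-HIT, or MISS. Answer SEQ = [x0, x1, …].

0: 0x35 (blk 6, set 2) → MISS  vc=[]
1: 0xc0 (blk 24, set 0) → MISS  vc=[]
2: 0x65 (blk 12, set 0) → MISS  vc=[24]
3: 0x60 (blk 12, set 0) → L1-HIT  vc=[24]
4: 0x41 (blk 8, set 0) → MISS  vc=[24, 12]
5: 0xc4 (blk 24, set 0) → VC-HIT  vc=[8, 12]
6: 0xc7 (blk 24, set 0) → L1-HIT  vc=[8, 12]
7: 0xc6 (blk 24, set 0) → L1-HIT  vc=[8, 12]
8: 0x32 (blk 6, set 2) → L1-HIT  vc=[8, 12]
9: 0x95 (blk 18, set 2) → MISS  vc=[8, 12, 6]
10: 0x24 (blk 4, set 0) → MISS  vc=[8, 12, 6, 24]
11: 0x47 (blk 8, set 0) → VC-HIT  vc=[4, 12, 6, 24]
12: 0x22 (blk 4, set 0) → VC-HIT  vc=[8, 12, 6, 24]

SEQ = [MISS, MISS, MISS, L1-HIT, MISS, VC-HIT, L1-HIT, L1-HIT, L1-HIT, MISS, MISS, VC-HIT, VC-HIT]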